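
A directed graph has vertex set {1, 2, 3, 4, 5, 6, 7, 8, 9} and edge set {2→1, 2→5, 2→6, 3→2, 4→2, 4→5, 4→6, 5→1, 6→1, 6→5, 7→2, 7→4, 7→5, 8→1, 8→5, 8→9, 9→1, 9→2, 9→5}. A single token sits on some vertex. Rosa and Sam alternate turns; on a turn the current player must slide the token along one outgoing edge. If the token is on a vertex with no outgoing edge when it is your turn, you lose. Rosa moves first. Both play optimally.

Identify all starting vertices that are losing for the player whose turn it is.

Compute win/loss labels from the base case upward. A position with no move is L. Any other position is W if it can reach an L in one move, else L.
Every edge goes from a vertex to one that appears earlier in the order 1, 5, 6, 2, 9, 4, 8, 7, 3, so processing vertices in that order labels each vertex after all of its successors.
1: no outgoing edge → L
5: reaches L-position 1 → W
6: reaches L-position 1 → W
2: reaches L-position 1 → W
9: reaches L-position 1 → W
4: only reaches 2(W), 6(W), 5(W), all W → L
8: reaches L-position 1 → W
7: reaches L-position 4 → W
3: only reaches 2(W), which is W → L
The losing starting vertices are exactly the entries labelled L in this table (3 of them).

1, 3, 4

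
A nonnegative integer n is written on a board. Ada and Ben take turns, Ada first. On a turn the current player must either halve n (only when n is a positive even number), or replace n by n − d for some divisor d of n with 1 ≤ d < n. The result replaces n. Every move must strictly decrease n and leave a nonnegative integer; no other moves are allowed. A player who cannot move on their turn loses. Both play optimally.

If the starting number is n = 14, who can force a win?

Ada wins.

Positions with no move are L. A position that does have a move is losing for the player to move precisely when every available move leads to a winning position for the opponent. Fill in the labels:
n=0: no move → L
n=1: no move → L
n=2: →1(L), so W
n=3: →2(W) only, which is W, so L
n=4: →3(L), so W
n=5: →4(W) only, which is W, so L
n=6: →3(L), so W
n=7: →6(W) only, which is W, so L
n=8: →7(L), so W
n=9: →6(W), 8(W) — all W, so L
n=10: →5(L), so W
n=11: →10(W) only, which is W, so L
n=12: →9(L), so W
n=13: →12(W) only, which is W, so L
n=14: →7(L), so W
The starting position 14 is W: Ada should move to 7, handing over an L position.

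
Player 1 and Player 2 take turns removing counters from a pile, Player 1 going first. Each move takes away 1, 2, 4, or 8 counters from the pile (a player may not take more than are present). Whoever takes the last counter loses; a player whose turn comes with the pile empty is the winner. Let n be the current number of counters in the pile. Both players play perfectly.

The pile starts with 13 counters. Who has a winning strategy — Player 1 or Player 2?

Classify positions by backward induction: terminal positions (no move available) are W. From any other position, the mover wins iff some move reaches an L.
n=0: no move; the opponent has just taken the last counter and therefore loses → W
n=1: L (sole option 0(W) is W)
n=2: W (go to 1, an L position)
n=3: W (go to 1, an L position)
n=4: L (options 3(W), 2(W), 0(W) are all W)
n=5: W (go to 4, an L position)
n=6: W (go to 4, an L position)
n=7: L (options 6(W), 5(W), 3(W) are all W)
n=8: W (go to 7, an L position)
n=9: W (go to 7, an L position)
n=10: L (options 9(W), 8(W), 6(W), 2(W) are all W)
n=11: W (go to 10, an L position)
n=12: W (go to 10, an L position)
n=13: L (options 12(W), 11(W), 9(W), 5(W) are all W)
Every move from 13 reaches a W position, so the mover loses.

Player 2 wins.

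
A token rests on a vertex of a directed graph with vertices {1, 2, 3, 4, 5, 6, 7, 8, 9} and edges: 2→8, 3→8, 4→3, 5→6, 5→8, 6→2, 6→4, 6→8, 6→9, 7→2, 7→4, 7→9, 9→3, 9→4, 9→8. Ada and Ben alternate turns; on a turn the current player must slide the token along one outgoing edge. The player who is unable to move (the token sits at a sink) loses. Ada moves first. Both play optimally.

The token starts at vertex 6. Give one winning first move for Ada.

Move to 4.

Use the standard recursion: the mover loses at a terminal position; elsewhere, the mover wins exactly when some move hands the opponent an L position.
Every edge goes from a vertex to one that appears earlier in the order 1, 8, 3, 4, 9, 2, 6, 5, 7, so processing vertices in that order labels each vertex after all of its successors.
1: no outgoing edge → L
8: no outgoing edge → L
3: reaches L-position 8 → W
4: only reaches 3(W), which is W → L
9: reaches L-position 4 → W
2: reaches L-position 8 → W
6: reaches L-position 4 → W
5: reaches L-position 8 → W
7: reaches L-position 4 → W
From 6, the L positions reachable in one move are: 4, 8. Any move reaching one of these is winning.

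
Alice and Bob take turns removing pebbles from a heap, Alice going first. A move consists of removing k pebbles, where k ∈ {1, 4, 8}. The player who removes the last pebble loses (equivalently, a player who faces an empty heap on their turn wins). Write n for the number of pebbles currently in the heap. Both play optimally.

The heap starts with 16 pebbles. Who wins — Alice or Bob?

Alice wins.

Build the W/L table. Terminal = W. A non-terminal position is W if it has a move to some L; otherwise it is L.
n=0: no move; the opponent has just taken the last pebble and therefore loses → W
n=1: the only move is to 0(W), a W ⇒ L
n=2: can move to 1, which is L ⇒ W
n=3: the only move is to 2(W), a W ⇒ L
n=4: can move to 3, which is L ⇒ W
n=5: can move to 1, which is L ⇒ W
n=6: moves to 5(W), 2(W); every one is W ⇒ L
n=7: can move to 6, which is L ⇒ W
n=8: moves to 7(W), 4(W), 0(W); every one is W ⇒ L
n=9: can move to 8, which is L ⇒ W
n=10: can move to 6, which is L ⇒ W
n=11: can move to 3, which is L ⇒ W
n=12: can move to 8, which is L ⇒ W
n=13: moves to 12(W), 9(W), 5(W); every one is W ⇒ L
n=14: can move to 13, which is L ⇒ W
n=15: moves to 14(W), 11(W), 7(W); every one is W ⇒ L
n=16: can move to 15, which is L ⇒ W
The starting position 16 is W: Alice should remove 1, leaving 15, handing over an L position.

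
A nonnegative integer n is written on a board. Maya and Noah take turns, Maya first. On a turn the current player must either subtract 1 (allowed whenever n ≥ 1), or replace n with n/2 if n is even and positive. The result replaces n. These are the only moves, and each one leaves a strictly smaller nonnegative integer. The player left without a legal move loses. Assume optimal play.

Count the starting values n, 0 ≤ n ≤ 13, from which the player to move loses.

Classify positions by backward induction: terminal positions (no move available) are L. From any other position, the mover wins iff some move reaches an L.
n=0: no move → L
n=1: reaches L-position 0 → W
n=2: only reaches 1(W), which is W → L
n=3: reaches L-position 2 → W
n=4: reaches L-position 2 → W
n=5: only reaches 4(W), which is W → L
n=6: reaches L-position 5 → W
n=7: only reaches 6(W), which is W → L
n=8: reaches L-position 7 → W
n=9: only reaches 8(W), which is W → L
n=10: reaches L-position 5 → W
n=11: only reaches 10(W), which is W → L
n=12: reaches L-position 11 → W
n=13: only reaches 12(W), which is W → L
L entries with 0 ≤ n ≤ 13: n = 0, 2, 5, 7, 9, 11, 13; that makes 7.

7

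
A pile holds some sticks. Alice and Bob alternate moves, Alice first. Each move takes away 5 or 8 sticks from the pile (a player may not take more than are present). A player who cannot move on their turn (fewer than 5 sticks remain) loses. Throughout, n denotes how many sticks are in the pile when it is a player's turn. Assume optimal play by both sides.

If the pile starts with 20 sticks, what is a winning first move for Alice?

Remove 5, leaving 15.

Positions with no move are L. A position that does have a move is losing for the player to move precisely when every available move leads to a winning position for the opponent. Fill in the labels:
n=0: no move → L
n=1: no move → L
n=2: no move → L
n=3: no move → L
n=4: no move → L
n=5: reaches L-position 0 → W
n=6: reaches L-position 1 → W
n=7: reaches L-position 2 → W
n=8: reaches L-position 3 → W
n=9: reaches L-position 4 → W
n=10: reaches L-position 2 → W
n=11: reaches L-position 3 → W
n=12: reaches L-position 4 → W
n=13: only reaches 8(W), 5(W), all W → L
n=14: only reaches 9(W), 6(W), all W → L
n=15: only reaches 10(W), 7(W), all W → L
n=16: only reaches 11(W), 8(W), all W → L
n=17: only reaches 12(W), 9(W), all W → L
n=18: reaches L-position 13 → W
n=19: reaches L-position 14 → W
n=20: reaches L-position 15 → W
From 20, the L positions reachable in one move are: 15.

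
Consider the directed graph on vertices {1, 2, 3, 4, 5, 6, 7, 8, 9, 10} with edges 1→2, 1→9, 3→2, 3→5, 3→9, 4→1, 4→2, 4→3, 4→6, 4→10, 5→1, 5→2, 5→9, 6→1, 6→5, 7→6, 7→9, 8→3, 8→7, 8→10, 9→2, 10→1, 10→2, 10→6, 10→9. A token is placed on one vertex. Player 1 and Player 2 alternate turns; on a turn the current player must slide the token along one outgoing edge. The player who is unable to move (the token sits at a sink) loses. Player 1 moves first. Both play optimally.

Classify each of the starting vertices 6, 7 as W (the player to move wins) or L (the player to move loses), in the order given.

Work bottom-up. With no move the player to move loses. Otherwise the position is W if at least one move leads to an L position for the opponent, and L if every move leads to a W.
Every edge goes from a vertex to one that appears earlier in the order 2, 9, 1, 5, 6, 10, 3, 4, 7, 8, so processing vertices in that order labels each vertex after all of its successors.
2: no outgoing edge → L
9: reaches L-position 2 → W
1: reaches L-position 2 → W
5: reaches L-position 2 → W
6: only reaches 5(W), 1(W), all W → L
10: reaches L-position 6 → W
3: reaches L-position 2 → W
4: reaches L-position 6 → W
7: reaches L-position 6 → W
8: only reaches 7(W), 3(W), 10(W), all W → L

6: L, 7: W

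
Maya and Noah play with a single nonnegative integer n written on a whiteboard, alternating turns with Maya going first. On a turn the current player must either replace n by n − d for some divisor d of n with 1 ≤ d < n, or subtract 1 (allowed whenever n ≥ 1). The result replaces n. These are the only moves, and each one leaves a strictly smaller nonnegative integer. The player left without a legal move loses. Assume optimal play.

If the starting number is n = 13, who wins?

Work bottom-up. With no move the player to move loses. Otherwise the position is W if at least one move leads to an L position for the opponent, and L if every move leads to a W.
n=0: no move → L
n=1: reaches L-position 0 → W
n=2: only reaches 1(W), which is W → L
n=3: reaches L-position 2 → W
n=4: reaches L-position 2 → W
n=5: only reaches 4(W), which is W → L
n=6: reaches L-position 5 → W
n=7: only reaches 6(W), which is W → L
n=8: reaches L-position 7 → W
n=9: only reaches 6(W), 8(W), all W → L
n=10: reaches L-position 5 → W
n=11: only reaches 10(W), which is W → L
n=12: reaches L-position 9 → W
n=13: only reaches 12(W), which is W → L
The starting position 13 is L: whatever Maya does, the opponent receives a W position.

Noah wins.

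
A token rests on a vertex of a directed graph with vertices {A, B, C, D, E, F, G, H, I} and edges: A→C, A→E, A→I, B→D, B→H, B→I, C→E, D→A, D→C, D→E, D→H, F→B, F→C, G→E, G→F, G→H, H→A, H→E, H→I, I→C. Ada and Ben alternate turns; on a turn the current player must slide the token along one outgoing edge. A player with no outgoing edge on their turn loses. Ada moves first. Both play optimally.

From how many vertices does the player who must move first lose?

Build the W/L table. Terminal = L. A non-terminal position is W if it has a move to some L; otherwise it is L.
Every edge goes from a vertex to one that appears earlier in the order E, C, I, A, H, D, B, F, G, so processing vertices in that order labels each vertex after all of its successors.
E: no outgoing edge → L
C: can move to E, which is L ⇒ W
I: the only move is to C(W), a W ⇒ L
A: can move to I, which is L ⇒ W
H: can move to I, which is L ⇒ W
D: can move to E, which is L ⇒ W
B: can move to I, which is L ⇒ W
F: moves to B(W), C(W); every one is W ⇒ L
G: can move to F, which is L ⇒ W
The L vertices are E, F, I; that is 3 in all.

3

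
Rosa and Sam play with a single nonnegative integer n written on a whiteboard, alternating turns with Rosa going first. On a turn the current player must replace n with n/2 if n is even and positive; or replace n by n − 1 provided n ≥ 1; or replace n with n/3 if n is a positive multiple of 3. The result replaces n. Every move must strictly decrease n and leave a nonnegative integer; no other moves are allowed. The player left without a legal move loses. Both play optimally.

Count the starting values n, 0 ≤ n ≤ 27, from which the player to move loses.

11

Classify positions by backward induction: terminal positions (no move available) are L. From any other position, the mover wins iff some move reaches an L.
n=0: no move → L
n=1: W (go to 0, an L position)
n=2: L (sole option 1(W) is W)
n=3: W (go to 2, an L position)
n=4: W (go to 2, an L position)
n=5: L (sole option 4(W) is W)
n=6: W (go to 2, an L position)
n=7: L (sole option 6(W) is W)
n=8: W (go to 7, an L position)
n=9: L (options 3(W), 8(W) are all W)
n=10: W (go to 5, an L position)
n=11: L (sole option 10(W) is W)
n=12: W (go to 11, an L position)
n=13: L (sole option 12(W) is W)
n=14: W (go to 7, an L position)
n=15: W (go to 5, an L position)
n=16: L (options 8(W), 15(W) are all W)
n=17: W (go to 16, an L position)
n=18: W (go to 9, an L position)
n=19: L (sole option 18(W) is W)
n=20: W (go to 19, an L position)
n=21: W (go to 7, an L position)
n=22: W (go to 11, an L position)
n=23: L (sole option 22(W) is W)
n=24: W (go to 23, an L position)
n=25: L (sole option 24(W) is W)
n=26: W (go to 13, an L position)
n=27: W (go to 9, an L position)
L entries with 0 ≤ n ≤ 27: n = 0, 2, 5, 7, 9, 11, 13, 16, 19, 23, 25; that makes 11.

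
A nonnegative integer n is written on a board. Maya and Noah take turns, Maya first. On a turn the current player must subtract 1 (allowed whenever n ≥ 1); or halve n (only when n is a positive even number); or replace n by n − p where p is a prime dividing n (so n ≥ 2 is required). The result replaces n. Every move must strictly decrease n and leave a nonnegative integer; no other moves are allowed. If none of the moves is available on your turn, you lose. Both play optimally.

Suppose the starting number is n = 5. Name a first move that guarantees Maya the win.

Use the standard recursion: the mover loses at a terminal position; elsewhere, the mover wins exactly when some move hands the opponent an L position.
n=0: no move → L
n=1: reaches L-position 0 → W
n=2: reaches L-position 0 → W
n=3: reaches L-position 0 → W
n=4: only reaches 2(W), 3(W), all W → L
n=5: reaches L-position 0 → W
From 5, the L positions reachable in one move are: 0, 4. Any move reaching one of these is winning.

Move to 0.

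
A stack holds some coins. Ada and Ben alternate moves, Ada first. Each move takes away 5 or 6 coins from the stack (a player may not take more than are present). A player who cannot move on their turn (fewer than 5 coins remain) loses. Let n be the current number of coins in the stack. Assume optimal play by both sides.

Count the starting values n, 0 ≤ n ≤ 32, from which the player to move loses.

Build the W/L table. Terminal = L. A non-terminal position is W if it has a move to some L; otherwise it is L.
n=0: no move → L
n=1: no move → L
n=2: no move → L
n=3: no move → L
n=4: no move → L
n=5: reaches L-position 0 → W
n=6: reaches L-position 1 → W
n=7: reaches L-position 2 → W
n=8: reaches L-position 3 → W
n=9: reaches L-position 4 → W
n=10: reaches L-position 4 → W
n=11: only reaches 6(W), 5(W), all W → L
n=12: only reaches 7(W), 6(W), all W → L
n=13: only reaches 8(W), 7(W), all W → L
n=14: only reaches 9(W), 8(W), all W → L
n=15: only reaches 10(W), 9(W), all W → L
n=16: reaches L-position 11 → W
n=17: reaches L-position 12 → W
n=18: reaches L-position 13 → W
n=19: reaches L-position 14 → W
n=20: reaches L-position 15 → W
n=21: reaches L-position 15 → W
n=22: only reaches 17(W), 16(W), all W → L
n=23: only reaches 18(W), 17(W), all W → L
n=24: only reaches 19(W), 18(W), all W → L
n=25: only reaches 20(W), 19(W), all W → L
n=26: only reaches 21(W), 20(W), all W → L
n=27: reaches L-position 22 → W
n=28: reaches L-position 23 → W
n=29: reaches L-position 24 → W
n=30: reaches L-position 25 → W
n=31: reaches L-position 26 → W
n=32: reaches L-position 26 → W
L entries with 0 ≤ n ≤ 32: n = 0, 1, 2, 3, 4, 11, 12, 13, 14, 15, 22, 23, 24, 25, 26; that makes 15.

15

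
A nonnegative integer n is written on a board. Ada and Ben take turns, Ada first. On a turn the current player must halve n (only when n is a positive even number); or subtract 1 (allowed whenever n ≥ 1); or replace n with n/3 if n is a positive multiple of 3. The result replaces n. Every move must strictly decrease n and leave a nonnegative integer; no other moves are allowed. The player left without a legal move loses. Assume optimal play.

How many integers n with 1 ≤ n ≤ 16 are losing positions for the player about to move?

7

Work bottom-up. With no move the player to move loses. Otherwise the position is W if at least one move leads to an L position for the opponent, and L if every move leads to a W.
n=0: no move → L
n=1: W (go to 0, an L position)
n=2: L (sole option 1(W) is W)
n=3: W (go to 2, an L position)
n=4: W (go to 2, an L position)
n=5: L (sole option 4(W) is W)
n=6: W (go to 2, an L position)
n=7: L (sole option 6(W) is W)
n=8: W (go to 7, an L position)
n=9: L (options 3(W), 8(W) are all W)
n=10: W (go to 5, an L position)
n=11: L (sole option 10(W) is W)
n=12: W (go to 11, an L position)
n=13: L (sole option 12(W) is W)
n=14: W (go to 7, an L position)
n=15: W (go to 5, an L position)
n=16: L (options 8(W), 15(W) are all W)
L entries with 1 ≤ n ≤ 16 (n=0 is outside the asked range and is not counted): n = 2, 5, 7, 9, 11, 13, 16; that makes 7.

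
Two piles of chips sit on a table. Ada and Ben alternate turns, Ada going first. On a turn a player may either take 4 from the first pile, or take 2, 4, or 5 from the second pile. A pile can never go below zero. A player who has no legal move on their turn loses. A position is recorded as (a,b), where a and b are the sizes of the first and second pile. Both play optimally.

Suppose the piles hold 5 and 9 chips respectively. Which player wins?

Classify positions by backward induction: terminal positions (no move available) are L. From any other position, the mover wins iff some move reaches an L.
No move ever increases a pile, so every position that can arise here has a ≤ 5 and b ≤ 9; it is enough to label the cells with 0 ≤ a ≤ 5 and 0 ≤ b ≤ 9.
Every move lowers a or b (never raises either), so fill the grid row by row in increasing a, and left to right within a row: each cell's successors are then already labelled.
      b=0  b=1  b=2  b=3  b=4  b=5  b=6  b=7  b=8  b=9
a=0:    L    L    W    W    W    W    W    L    L    W
a=1:    L    L    W    W    W    W    W    L    L    W
a=2:    L    L    W    W    W    W    W    L    L    W
a=3:    L    L    W    W    W    W    W    L    L    W
a=4:    W    W    L    L    W    W    W    W    W    L
a=5:    W    W    L    L    W    W    W    W    W    L
Cells with no legal move (terminal, hence L): (0,0), (0,1), (1,0), (1,1), (2,0), (2,1), (3,0), (3,1).
The remaining L cells, each justified by listing all of its moves:
(0,7): moves to (0,5)(W), (0,3)(W), (0,2)(W); every one is W ⇒ L
(0,8): moves to (0,6)(W), (0,4)(W), (0,3)(W); every one is W ⇒ L
(1,7): moves to (1,5)(W), (1,3)(W), (1,2)(W); every one is W ⇒ L
(1,8): moves to (1,6)(W), (1,4)(W), (1,3)(W); every one is W ⇒ L
(2,7): moves to (2,5)(W), (2,3)(W), (2,2)(W); every one is W ⇒ L
(2,8): moves to (2,6)(W), (2,4)(W), (2,3)(W); every one is W ⇒ L
(3,7): moves to (3,5)(W), (3,3)(W), (3,2)(W); every one is W ⇒ L
(3,8): moves to (3,6)(W), (3,4)(W), (3,3)(W); every one is W ⇒ L
(4,2): moves to (0,2)(W), (4,0)(W); every one is W ⇒ L
(4,3): moves to (0,3)(W), (4,1)(W); every one is W ⇒ L
(4,9): moves to (0,9)(W), (4,7)(W), (4,5)(W), (4,4)(W); every one is W ⇒ L
(5,2): moves to (1,2)(W), (5,0)(W); every one is W ⇒ L
(5,3): moves to (1,3)(W), (5,1)(W); every one is W ⇒ L
(5,9): moves to (1,9)(W), (5,7)(W), (5,5)(W), (5,4)(W); every one is W ⇒ L
Every other cell has at least one move into one of the L cells above, so it is W.
Every move from (5,9) reaches a W position, so the mover loses.

Ben wins.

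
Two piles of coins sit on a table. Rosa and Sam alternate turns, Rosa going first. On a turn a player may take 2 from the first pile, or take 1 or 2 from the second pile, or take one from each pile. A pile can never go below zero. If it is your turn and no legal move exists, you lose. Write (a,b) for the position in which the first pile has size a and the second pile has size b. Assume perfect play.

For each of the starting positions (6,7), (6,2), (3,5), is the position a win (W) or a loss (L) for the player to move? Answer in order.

(6,7): W, (6,2): L, (3,5): W

Positions with no move are L. A position that does have a move is losing for the player to move precisely when every available move leads to a winning position for the opponent. Fill in the labels:
No move ever increases a pile, so every position that can arise here has a ≤ 6 and b ≤ 7; it is enough to label the cells with 0 ≤ a ≤ 6 and 0 ≤ b ≤ 7.
Every move lowers a or b (never raises either), so fill the grid row by row in increasing a, and left to right within a row: each cell's successors are then already labelled.
      b=0  b=1  b=2  b=3  b=4  b=5  b=6  b=7
a=0:    L    W    W    L    W    W    L    W
a=1:    L    W    W    L    W    W    L    W
a=2:    W    W    L    W    W    L    W    W
a=3:    W    L    W    W    L    W    W    L
a=4:    L    W    W    L    W    W    L    W
a=5:    L    W    W    L    W    W    L    W
a=6:    W    W    L    W    W    L    W    W
Cells with no legal move (terminal, hence L): (0,0), (1,0).
The remaining L cells, each justified by listing all of its moves:
(0,3): L (options (0,2)(W), (0,1)(W) are all W)
(0,6): L (options (0,5)(W), (0,4)(W) are all W)
(1,3): L (options (1,2)(W), (1,1)(W), (0,2)(W) are all W)
(1,6): L (options (1,5)(W), (1,4)(W), (0,5)(W) are all W)
(2,2): L (options (0,2)(W), (2,1)(W), (2,0)(W), (1,1)(W) are all W)
(2,5): L (options (0,5)(W), (2,4)(W), (2,3)(W), (1,4)(W) are all W)
(3,1): L (options (1,1)(W), (3,0)(W), (2,0)(W) are all W)
(3,4): L (options (1,4)(W), (3,3)(W), (3,2)(W), (2,3)(W) are all W)
(3,7): L (options (1,7)(W), (3,6)(W), (3,5)(W), (2,6)(W) are all W)
(4,0): L (sole option (2,0)(W) is W)
(4,3): L (options (2,3)(W), (4,2)(W), (4,1)(W), (3,2)(W) are all W)
(4,6): L (options (2,6)(W), (4,5)(W), (4,4)(W), (3,5)(W) are all W)
(5,0): L (sole option (3,0)(W) is W)
(5,3): L (options (3,3)(W), (5,2)(W), (5,1)(W), (4,2)(W) are all W)
(5,6): L (options (3,6)(W), (5,5)(W), (5,4)(W), (4,5)(W) are all W)
(6,2): L (options (4,2)(W), (6,1)(W), (6,0)(W), (5,1)(W) are all W)
(6,5): L (options (4,5)(W), (6,4)(W), (6,3)(W), (5,4)(W) are all W)
Every other cell has at least one move into one of the L cells above, so it is W.
(6,7): the move to (6,5) reaches an L cell, so W
(6,2): one of the L cells justified above, so L
(3,5): the move to (3,4) reaches an L cell, so W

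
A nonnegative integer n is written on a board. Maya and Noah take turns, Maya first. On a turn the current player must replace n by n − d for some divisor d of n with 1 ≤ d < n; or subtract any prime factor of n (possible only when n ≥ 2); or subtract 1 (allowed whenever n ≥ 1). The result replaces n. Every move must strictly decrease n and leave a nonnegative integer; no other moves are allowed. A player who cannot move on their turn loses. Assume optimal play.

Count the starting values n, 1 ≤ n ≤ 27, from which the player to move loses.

5

Build the W/L table. Terminal = L. A non-terminal position is W if it has a move to some L; otherwise it is L.
n=0: no move → L
n=1: can move to 0, which is L ⇒ W
n=2: can move to 0, which is L ⇒ W
n=3: can move to 0, which is L ⇒ W
n=4: moves to 2(W), 3(W); every one is W ⇒ L
n=5: can move to 0, which is L ⇒ W
n=6: can move to 4, which is L ⇒ W
n=7: can move to 0, which is L ⇒ W
n=8: can move to 4, which is L ⇒ W
n=9: moves to 6(W), 8(W); every one is W ⇒ L
n=10: can move to 9, which is L ⇒ W
n=11: can move to 0, which is L ⇒ W
n=12: can move to 9, which is L ⇒ W
n=13: can move to 0, which is L ⇒ W
n=14: moves to 7(W), 12(W), 13(W); every one is W ⇒ L
n=15: can move to 14, which is L ⇒ W
n=16: can move to 14, which is L ⇒ W
n=17: can move to 0, which is L ⇒ W
n=18: can move to 9, which is L ⇒ W
n=19: can move to 0, which is L ⇒ W
n=20: moves to 10(W), 15(W), 16(W), 18(W), 19(W); every one is W ⇒ L
n=21: can move to 14, which is L ⇒ W
n=22: can move to 20, which is L ⇒ W
n=23: can move to 0, which is L ⇒ W
n=24: can move to 20, which is L ⇒ W
n=25: can move to 20, which is L ⇒ W
n=26: moves to 13(W), 24(W), 25(W); every one is W ⇒ L
n=27: can move to 26, which is L ⇒ W
L entries with 1 ≤ n ≤ 27 (n=0 is outside the asked range and is not counted): n = 4, 9, 14, 20, 26; that makes 5.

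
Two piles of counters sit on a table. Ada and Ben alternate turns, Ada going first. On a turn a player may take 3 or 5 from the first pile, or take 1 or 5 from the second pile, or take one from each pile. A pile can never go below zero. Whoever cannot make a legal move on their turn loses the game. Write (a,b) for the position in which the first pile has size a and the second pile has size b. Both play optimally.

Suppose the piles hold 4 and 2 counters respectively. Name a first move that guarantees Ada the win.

Move to (1,2).

Positions with no move are L. A position that does have a move is losing for the player to move precisely when every available move leads to a winning position for the opponent. Fill in the labels:
No move ever increases a pile, so every position that can arise here has a ≤ 4 and b ≤ 2; it is enough to label the cells with 0 ≤ a ≤ 4 and 0 ≤ b ≤ 2.
Every move lowers a or b (never raises either), so fill the grid row by row in increasing a, and left to right within a row: each cell's successors are then already labelled.
      b=0  b=1  b=2
a=0:    L    W    L
a=1:    L    W    L
a=2:    L    W    L
a=3:    W    W    W
a=4:    W    L    W
Cells with no legal move (terminal, hence L): (0,0), (1,0), (2,0).
The remaining L cells, each justified by listing all of its moves:
(0,2): →(0,1)(W) only, which is W, so L
(1,2): →(1,1)(W), (0,1)(W) — all W, so L
(2,2): →(2,1)(W), (1,1)(W) — all W, so L
(4,1): →(1,1)(W), (4,0)(W), (3,0)(W) — all W, so L
Every other cell has at least one move into one of the L cells above, so it is W.
From (4,2), the L positions reachable in one move are: (1,2), (4,1). Any move reaching one of these is winning.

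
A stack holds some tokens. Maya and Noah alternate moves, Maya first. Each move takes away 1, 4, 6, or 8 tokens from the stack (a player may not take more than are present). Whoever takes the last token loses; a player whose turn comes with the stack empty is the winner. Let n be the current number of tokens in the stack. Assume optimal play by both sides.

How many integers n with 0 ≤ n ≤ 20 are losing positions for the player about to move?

8

Classify positions by backward induction: terminal positions (no move available) are W. From any other position, the mover wins iff some move reaches an L.
n=0: no move; the opponent has just taken the last token and therefore loses → W
n=1: →0(W) only, which is W, so L
n=2: →1(L), so W
n=3: →2(W) only, which is W, so L
n=4: →3(L), so W
n=5: →1(L), so W
n=6: →5(W), 2(W), 0(W) — all W, so L
n=7: →6(L), so W
n=8: →7(W), 4(W), 2(W), 0(W) — all W, so L
n=9: →8(L), so W
n=10: →6(L), so W
n=11: →3(L), so W
n=12: →8(L), so W
n=13: →12(W), 9(W), 7(W), 5(W) — all W, so L
n=14: →13(L), so W
n=15: →14(W), 11(W), 9(W), 7(W) — all W, so L
n=16: →15(L), so W
n=17: →13(L), so W
n=18: →17(W), 14(W), 12(W), 10(W) — all W, so L
n=19: →18(L), so W
n=20: →19(W), 16(W), 14(W), 12(W) — all W, so L
L entries with 0 ≤ n ≤ 20: n = 1, 3, 6, 8, 13, 15, 18, 20; that makes 8.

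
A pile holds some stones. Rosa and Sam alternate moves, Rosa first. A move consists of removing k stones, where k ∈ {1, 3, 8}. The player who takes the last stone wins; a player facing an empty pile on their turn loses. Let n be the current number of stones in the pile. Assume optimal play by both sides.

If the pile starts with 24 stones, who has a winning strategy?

Sam wins.

Label each position W (a win for the player to move) or L (a loss). A position with no legal move is L; any other position is W exactly when some move reaches an L, and L when every move reaches a W.
n=0: no move → L
n=1: W (go to 0, an L position)
n=2: L (sole option 1(W) is W)
n=3: W (go to 2, an L position)
n=4: L (options 3(W), 1(W) are all W)
n=5: W (go to 4, an L position)
n=6: L (options 5(W), 3(W) are all W)
n=7: W (go to 6, an L position)
n=8: W (go to 0, an L position)
n=9: W (go to 6, an L position)
n=10: W (go to 2, an L position)
n=11: L (options 10(W), 8(W), 3(W) are all W)
n=12: W (go to 11, an L position)
n=13: L (options 12(W), 10(W), 5(W) are all W)
n=14: W (go to 13, an L position)
n=15: L (options 14(W), 12(W), 7(W) are all W)
n=16: W (go to 15, an L position)
n=17: L (options 16(W), 14(W), 9(W) are all W)
n=18: W (go to 17, an L position)
n=19: W (go to 11, an L position)
n=20: W (go to 17, an L position)
n=21: W (go to 13, an L position)
n=22: L (options 21(W), 19(W), 14(W) are all W)
n=23: W (go to 22, an L position)
n=24: L (options 23(W), 21(W), 16(W) are all W)
The starting position 24 is L: whatever Rosa does, the opponent receives a W position.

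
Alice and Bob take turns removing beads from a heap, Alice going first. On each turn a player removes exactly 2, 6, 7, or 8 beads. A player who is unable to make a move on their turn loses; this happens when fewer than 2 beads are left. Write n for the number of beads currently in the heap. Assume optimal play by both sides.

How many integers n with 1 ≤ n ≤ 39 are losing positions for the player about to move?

Use the standard recursion: the mover loses at a terminal position; elsewhere, the mover wins exactly when some move hands the opponent an L position.
n=0: no move → L
n=1: no move → L
n=2: reaches L-position 0 → W
n=3: reaches L-position 1 → W
n=4: only reaches 2(W), which is W → L
n=5: only reaches 3(W), which is W → L
n=6: reaches L-position 4 → W
n=7: reaches L-position 5 → W
n=8: reaches L-position 1 → W
n=9: reaches L-position 1 → W
n=10: reaches L-position 4 → W
n=11: reaches L-position 5 → W
n=12: reaches L-position 5 → W
n=13: reaches L-position 5 → W
n=14: only reaches 12(W), 8(W), 7(W), 6(W), all W → L
n=15: only reaches 13(W), 9(W), 8(W), 7(W), all W → L
n=16: reaches L-position 14 → W
n=17: reaches L-position 15 → W
n=18: only reaches 16(W), 12(W), 11(W), 10(W), all W → L
n=19: only reaches 17(W), 13(W), 12(W), 11(W), all W → L
n=20: reaches L-position 18 → W
n=21: reaches L-position 19 → W
n=22: reaches L-position 15 → W
n=23: reaches L-position 15 → W
n=24: reaches L-position 18 → W
n=25: reaches L-position 19 → W
n=26: reaches L-position 19 → W
n=27: reaches L-position 19 → W
n=28: only reaches 26(W), 22(W), 21(W), 20(W), all W → L
n=29: only reaches 27(W), 23(W), 22(W), 21(W), all W → L
n=30: reaches L-position 28 → W
n=31: reaches L-position 29 → W
n=32: only reaches 30(W), 26(W), 25(W), 24(W), all W → L
n=33: only reaches 31(W), 27(W), 26(W), 25(W), all W → L
n=34: reaches L-position 32 → W
n=35: reaches L-position 33 → W
n=36: reaches L-position 29 → W
n=37: reaches L-position 29 → W
n=38: reaches L-position 32 → W
n=39: reaches L-position 33 → W
L entries with 1 ≤ n ≤ 39 (n=0 is outside the asked range and is not counted): n = 1, 4, 5, 14, 15, 18, 19, 28, 29, 32, 33; that makes 11.

11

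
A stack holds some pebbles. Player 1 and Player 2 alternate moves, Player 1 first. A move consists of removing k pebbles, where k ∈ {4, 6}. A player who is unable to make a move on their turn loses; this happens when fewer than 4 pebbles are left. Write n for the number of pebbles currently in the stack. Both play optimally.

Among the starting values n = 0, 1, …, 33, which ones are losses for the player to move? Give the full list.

0, 1, 2, 3, 10, 11, 12, 13, 20, 21, 22, 23, 30, 31, 32, 33

Classify positions by backward induction: terminal positions (no move available) are L. From any other position, the mover wins iff some move reaches an L.
n=0: no move → L
n=1: no move → L
n=2: no move → L
n=3: no move → L
n=4: reaches L-position 0 → W
n=5: reaches L-position 1 → W
n=6: reaches L-position 2 → W
n=7: reaches L-position 3 → W
n=8: reaches L-position 2 → W
n=9: reaches L-position 3 → W
n=10: only reaches 6(W), 4(W), all W → L
n=11: only reaches 7(W), 5(W), all W → L
n=12: only reaches 8(W), 6(W), all W → L
n=13: only reaches 9(W), 7(W), all W → L
n=14: reaches L-position 10 → W
n=15: reaches L-position 11 → W
n=16: reaches L-position 12 → W
n=17: reaches L-position 13 → W
n=18: reaches L-position 12 → W
n=19: reaches L-position 13 → W
n=20: only reaches 16(W), 14(W), all W → L
n=21: only reaches 17(W), 15(W), all W → L
n=22: only reaches 18(W), 16(W), all W → L
n=23: only reaches 19(W), 17(W), all W → L
n=24: reaches L-position 20 → W
n=25: reaches L-position 21 → W
n=26: reaches L-position 22 → W
n=27: reaches L-position 23 → W
n=28: reaches L-position 22 → W
n=29: reaches L-position 23 → W
n=30: only reaches 26(W), 24(W), all W → L
n=31: only reaches 27(W), 25(W), all W → L
n=32: only reaches 28(W), 26(W), all W → L
n=33: only reaches 29(W), 27(W), all W → L
Reading off the rows marked L gives the requested list; there are 16 such values of n.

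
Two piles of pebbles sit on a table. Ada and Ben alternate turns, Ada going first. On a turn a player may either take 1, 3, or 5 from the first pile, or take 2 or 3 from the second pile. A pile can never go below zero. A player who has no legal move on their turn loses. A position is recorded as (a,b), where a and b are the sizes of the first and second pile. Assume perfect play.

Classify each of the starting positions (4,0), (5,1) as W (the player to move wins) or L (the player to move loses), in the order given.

(4,0): L, (5,1): W

Build the W/L table. Terminal = L. A non-terminal position is W if it has a move to some L; otherwise it is L.
No move ever increases a pile, so every position that can arise here has a ≤ 5 and b ≤ 1; it is enough to label the cells with 0 ≤ a ≤ 5 and 0 ≤ b ≤ 1.
Every move lowers a or b (never raises either), so fill the grid row by row in increasing a, and left to right within a row: each cell's successors are then already labelled.
      b=0  b=1
a=0:    L    L
a=1:    W    W
a=2:    L    L
a=3:    W    W
a=4:    L    L
a=5:    W    W
Cells with no legal move (terminal, hence L): (0,0), (0,1).
The remaining L cells, each justified by listing all of its moves:
(2,0): the only move is to (1,0)(W), a W ⇒ L
(2,1): the only move is to (1,1)(W), a W ⇒ L
(4,0): moves to (3,0)(W), (1,0)(W); every one is W ⇒ L
(4,1): moves to (3,1)(W), (1,1)(W); every one is W ⇒ L
Every other cell has at least one move into one of the L cells above, so it is W.
(4,0): one of the L cells justified above, so L
(5,1): the move to (4,1) reaches an L cell, so W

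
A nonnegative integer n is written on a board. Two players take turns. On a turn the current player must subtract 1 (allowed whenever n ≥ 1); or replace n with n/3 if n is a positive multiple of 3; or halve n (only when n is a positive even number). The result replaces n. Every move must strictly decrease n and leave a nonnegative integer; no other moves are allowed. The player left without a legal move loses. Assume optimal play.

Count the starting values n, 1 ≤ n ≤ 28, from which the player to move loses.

11

Use the standard recursion: the mover loses at a terminal position; elsewhere, the mover wins exactly when some move hands the opponent an L position.
n=0: no move → L
n=1: →0(L), so W
n=2: →1(W) only, which is W, so L
n=3: →2(L), so W
n=4: →2(L), so W
n=5: →4(W) only, which is W, so L
n=6: →2(L), so W
n=7: →6(W) only, which is W, so L
n=8: →7(L), so W
n=9: →3(W), 8(W) — all W, so L
n=10: →5(L), so W
n=11: →10(W) only, which is W, so L
n=12: →11(L), so W
n=13: →12(W) only, which is W, so L
n=14: →7(L), so W
n=15: →5(L), so W
n=16: →8(W), 15(W) — all W, so L
n=17: →16(L), so W
n=18: →9(L), so W
n=19: →18(W) only, which is W, so L
n=20: →19(L), so W
n=21: →7(L), so W
n=22: →11(L), so W
n=23: →22(W) only, which is W, so L
n=24: →23(L), so W
n=25: →24(W) only, which is W, so L
n=26: →13(L), so W
n=27: →9(L), so W
n=28: →14(W), 27(W) — all W, so L
L entries with 1 ≤ n ≤ 28 (n=0 is outside the asked range and is not counted): n = 2, 5, 7, 9, 11, 13, 16, 19, 23, 25, 28; that makes 11.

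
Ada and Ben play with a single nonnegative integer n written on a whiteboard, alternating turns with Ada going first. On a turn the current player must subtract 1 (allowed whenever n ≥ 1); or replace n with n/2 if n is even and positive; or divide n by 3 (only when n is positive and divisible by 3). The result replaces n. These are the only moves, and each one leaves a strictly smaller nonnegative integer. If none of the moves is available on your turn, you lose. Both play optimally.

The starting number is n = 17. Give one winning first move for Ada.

Compute win/loss labels from the base case upward. A position with no move is L. Any other position is W if it can reach an L in one move, else L.
n=0: no move → L
n=1: can move to 0, which is L ⇒ W
n=2: the only move is to 1(W), a W ⇒ L
n=3: can move to 2, which is L ⇒ W
n=4: can move to 2, which is L ⇒ W
n=5: the only move is to 4(W), a W ⇒ L
n=6: can move to 2, which is L ⇒ W
n=7: the only move is to 6(W), a W ⇒ L
n=8: can move to 7, which is L ⇒ W
n=9: moves to 3(W), 8(W); every one is W ⇒ L
n=10: can move to 5, which is L ⇒ W
n=11: the only move is to 10(W), a W ⇒ L
n=12: can move to 11, which is L ⇒ W
n=13: the only move is to 12(W), a W ⇒ L
n=14: can move to 7, which is L ⇒ W
n=15: can move to 5, which is L ⇒ W
n=16: moves to 8(W), 15(W); every one is W ⇒ L
n=17: can move to 16, which is L ⇒ W
From 17, the L positions reachable in one move are: 16.

Move to 16.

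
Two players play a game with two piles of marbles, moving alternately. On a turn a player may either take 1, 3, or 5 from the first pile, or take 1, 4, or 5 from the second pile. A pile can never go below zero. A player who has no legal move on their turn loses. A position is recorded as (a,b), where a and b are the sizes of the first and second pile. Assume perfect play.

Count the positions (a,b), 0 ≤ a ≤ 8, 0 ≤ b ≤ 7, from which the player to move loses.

18

Classify positions by backward induction: terminal positions (no move available) are L. From any other position, the mover wins iff some move reaches an L.
Every move lowers a or b (never raises either), so fill the grid row by row in increasing a, and left to right within a row: each cell's successors are then already labelled.
      b=0  b=1  b=2  b=3  b=4  b=5  b=6  b=7
a=0:    L    W    L    W    W    W    W    W
a=1:    W    L    W    L    W    W    W    W
a=2:    L    W    L    W    W    W    W    W
a=3:    W    L    W    L    W    W    W    W
a=4:    L    W    L    W    W    W    W    W
a=5:    W    L    W    L    W    W    W    W
a=6:    L    W    L    W    W    W    W    W
a=7:    W    L    W    L    W    W    W    W
a=8:    L    W    L    W    W    W    W    W
Cells with no legal move (terminal, hence L): (0,0).
The remaining L cells, each justified by listing all of its moves:
(0,2): →(0,1)(W) only, which is W, so L
(1,1): →(0,1)(W), (1,0)(W) — all W, so L
(1,3): →(0,3)(W), (1,2)(W) — all W, so L
(2,0): →(1,0)(W) only, which is W, so L
(2,2): →(1,2)(W), (2,1)(W) — all W, so L
(3,1): →(2,1)(W), (0,1)(W), (3,0)(W) — all W, so L
(3,3): →(2,3)(W), (0,3)(W), (3,2)(W) — all W, so L
(4,0): →(3,0)(W), (1,0)(W) — all W, so L
(4,2): →(3,2)(W), (1,2)(W), (4,1)(W) — all W, so L
(5,1): →(4,1)(W), (2,1)(W), (0,1)(W), (5,0)(W) — all W, so L
(5,3): →(4,3)(W), (2,3)(W), (0,3)(W), (5,2)(W) — all W, so L
(6,0): →(5,0)(W), (3,0)(W), (1,0)(W) — all W, so L
(6,2): →(5,2)(W), (3,2)(W), (1,2)(W), (6,1)(W) — all W, so L
(7,1): →(6,1)(W), (4,1)(W), (2,1)(W), (7,0)(W) — all W, so L
(7,3): →(6,3)(W), (4,3)(W), (2,3)(W), (7,2)(W) — all W, so L
(8,0): →(7,0)(W), (5,0)(W), (3,0)(W) — all W, so L
(8,2): →(7,2)(W), (5,2)(W), (3,2)(W), (8,1)(W) — all W, so L
Every other cell has at least one move into one of the L cells above, so it is W.
L cells per row: a=0: 2, a=1: 2, a=2: 2, a=3: 2, a=4: 2, a=5: 2, a=6: 2, a=7: 2, a=8: 2; total 18.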